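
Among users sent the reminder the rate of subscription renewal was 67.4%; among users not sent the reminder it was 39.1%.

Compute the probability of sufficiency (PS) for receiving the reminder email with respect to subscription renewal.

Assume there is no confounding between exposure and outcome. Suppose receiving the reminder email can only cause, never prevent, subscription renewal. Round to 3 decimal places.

PS ≈ 0.465

p₁ = 0.674, p₀ = 0.391.
Under exogeneity and monotonicity, PS = (p₁ − p₀) / (1 − p₀).
PS = (0.674 − 0.391) / (1 − 0.391) = 0.283 / 0.609 ≈ 0.4647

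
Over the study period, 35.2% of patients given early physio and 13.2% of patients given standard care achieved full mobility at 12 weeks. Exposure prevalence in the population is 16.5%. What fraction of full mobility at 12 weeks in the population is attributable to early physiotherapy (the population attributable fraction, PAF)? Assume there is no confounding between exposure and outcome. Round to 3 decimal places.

PAF ≈ 0.216

p₁ = 0.352, p₀ = 0.132.
Overall risk P(Y=1) = π·p₁ + (1−π)·p₀ = 0.165×0.352 + 0.835×0.132 = 0.1683.
Under exogeneity, PAF = [P(Y=1) − p₀] / P(Y=1).
PAF = (0.1683 − 0.132) / 0.1683 ≈ 0.2157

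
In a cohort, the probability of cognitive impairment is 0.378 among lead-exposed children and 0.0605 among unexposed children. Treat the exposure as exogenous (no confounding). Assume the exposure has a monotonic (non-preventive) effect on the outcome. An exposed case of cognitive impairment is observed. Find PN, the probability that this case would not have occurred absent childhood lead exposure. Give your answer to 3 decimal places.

PN ≈ 0.840

Let p₁ = 0.378, p₀ = 0.0605.
Under exogeneity and monotonicity, PN = (p₁ − p₀) / p₁.
PN = (0.378 − 0.0605) / 0.378 = 0.3175 / 0.378 ≈ 0.8399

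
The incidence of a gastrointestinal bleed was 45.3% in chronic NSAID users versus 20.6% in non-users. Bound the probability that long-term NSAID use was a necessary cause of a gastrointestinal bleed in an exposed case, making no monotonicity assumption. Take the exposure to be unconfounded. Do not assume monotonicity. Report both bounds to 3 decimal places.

p₁ = 0.453, p₀ = 0.206.
Under exogeneity alone the bounds on PN are max{0,(p₁−p₀)/p₁} ≤ PN ≤ min{1,(1−p₀)/p₁}.
  lower = (p₁ − p₀)/p₁ = 0.247 / 0.453 ≈ 0.5453
  upper = min{1, (1 − p₀)/p₁} = 0.794 / 0.453 ≈ 1.7528 → capped at 1

0.545 ≤ PN ≤ 1.000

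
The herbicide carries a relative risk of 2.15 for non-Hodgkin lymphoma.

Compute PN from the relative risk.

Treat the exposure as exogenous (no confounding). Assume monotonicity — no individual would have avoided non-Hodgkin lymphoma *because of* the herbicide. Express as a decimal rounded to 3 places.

Under exogeneity and monotonicity, PN = (RR − 1) / RR = 1 − 1/RR.
PN = (2.15 − 1) / 2.15 = 1.15 / 2.15 ≈ 0.5349

PN ≈ 0.535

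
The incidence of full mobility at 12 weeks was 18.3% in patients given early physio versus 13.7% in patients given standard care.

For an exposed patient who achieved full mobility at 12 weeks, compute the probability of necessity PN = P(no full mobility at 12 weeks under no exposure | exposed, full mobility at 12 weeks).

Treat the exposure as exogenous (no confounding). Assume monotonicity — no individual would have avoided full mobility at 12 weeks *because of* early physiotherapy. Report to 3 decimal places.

p₁ = 0.183, p₀ = 0.137.
Under exogeneity and monotonicity, PN = (p₁ − p₀) / p₁.
PN = (0.183 − 0.137) / 0.183 = 0.046 / 0.183 ≈ 0.2514

PN ≈ 0.251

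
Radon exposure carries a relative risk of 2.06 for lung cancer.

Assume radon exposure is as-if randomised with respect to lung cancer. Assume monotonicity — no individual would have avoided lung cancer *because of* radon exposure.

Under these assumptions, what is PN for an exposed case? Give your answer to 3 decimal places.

Under exogeneity and monotonicity, PN = (RR − 1) / RR = 1 − 1/RR.
PN = (2.06 − 1) / 2.06 = 1.06 / 2.06 ≈ 0.5146

PN ≈ 0.515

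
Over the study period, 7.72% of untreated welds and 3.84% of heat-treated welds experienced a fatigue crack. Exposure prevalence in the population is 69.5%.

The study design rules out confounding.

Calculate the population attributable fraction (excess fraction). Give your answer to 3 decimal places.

p₁ = 0.0772, p₀ = 0.0384.
Overall risk P(Y=1) = π·p₁ + (1−π)·p₀ = 0.695×0.0772 + 0.305×0.0384 = 0.065366.
Under exogeneity, PAF = [P(Y=1) − p₀] / P(Y=1).
PAF = (0.065366 − 0.0384) / 0.065366 ≈ 0.4125

PAF ≈ 0.413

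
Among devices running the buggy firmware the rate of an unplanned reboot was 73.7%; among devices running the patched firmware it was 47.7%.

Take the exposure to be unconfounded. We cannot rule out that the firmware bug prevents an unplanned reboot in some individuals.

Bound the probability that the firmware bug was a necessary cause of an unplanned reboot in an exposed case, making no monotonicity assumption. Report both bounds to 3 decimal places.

0.353 ≤ PN ≤ 0.710

p₁ = 0.737, p₀ = 0.477.
Under exogeneity alone the bounds on PN are max{0,(p₁−p₀)/p₁} ≤ PN ≤ min{1,(1−p₀)/p₁}.
  lower = (p₁ − p₀)/p₁ = 0.26 / 0.737 ≈ 0.3528
  upper = min{1, (1 − p₀)/p₁} = 0.523 / 0.737 ≈ 0.7096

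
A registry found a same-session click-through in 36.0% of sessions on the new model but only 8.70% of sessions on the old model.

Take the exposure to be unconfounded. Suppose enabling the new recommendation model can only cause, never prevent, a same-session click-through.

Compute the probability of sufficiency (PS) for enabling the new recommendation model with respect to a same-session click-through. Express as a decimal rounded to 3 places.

p₁ = 0.36, p₀ = 0.087.
Under exogeneity and monotonicity, PS = (p₁ − p₀) / (1 − p₀).
PS = (0.36 − 0.087) / (1 − 0.087) = 0.273 / 0.913 ≈ 0.2990

PS ≈ 0.299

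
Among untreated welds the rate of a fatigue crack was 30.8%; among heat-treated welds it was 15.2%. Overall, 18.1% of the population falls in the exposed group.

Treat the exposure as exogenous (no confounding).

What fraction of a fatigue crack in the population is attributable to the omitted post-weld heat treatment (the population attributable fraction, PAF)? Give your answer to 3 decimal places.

p₁ = 0.308, p₀ = 0.152.
Overall risk P(Y=1) = π·p₁ + (1−π)·p₀ = 0.181×0.308 + 0.819×0.152 = 0.18024.
Under exogeneity, PAF = [P(Y=1) − p₀] / P(Y=1).
PAF = (0.18024 − 0.152) / 0.18024 ≈ 0.1567

PAF ≈ 0.157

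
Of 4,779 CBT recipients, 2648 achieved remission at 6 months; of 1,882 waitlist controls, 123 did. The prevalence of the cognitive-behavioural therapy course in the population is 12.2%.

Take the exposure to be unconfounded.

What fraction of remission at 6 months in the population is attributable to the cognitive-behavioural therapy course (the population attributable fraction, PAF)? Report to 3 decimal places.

PAF ≈ 0.477

p₁ = P(outcome | exposed) = 2648/4779 = 0.55409
p₀ = P(outcome | unexposed) = 123/1882 = 0.065356
Overall risk P(Y=1) = π·p₁ + (1−π)·p₀ = 0.122×0.55409 + 0.878×0.065356 = 0.12498.
Under exogeneity, PAF = [P(Y=1) − p₀] / P(Y=1).
PAF = (0.12498 − 0.065356) / 0.12498 ≈ 0.4771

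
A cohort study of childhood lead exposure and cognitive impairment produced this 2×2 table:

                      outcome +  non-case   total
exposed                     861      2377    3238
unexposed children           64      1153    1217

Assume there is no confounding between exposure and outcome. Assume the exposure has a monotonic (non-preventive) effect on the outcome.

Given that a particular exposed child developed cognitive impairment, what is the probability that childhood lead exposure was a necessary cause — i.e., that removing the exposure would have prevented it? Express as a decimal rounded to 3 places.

p₁ = P(outcome | exposed) = 861/3238 = 0.2659
p₀ = P(outcome | unexposed) = 64/1217 = 0.052588
Under exogeneity and monotonicity, PN = (p₁ − p₀) / p₁.
PN = (0.2659 − 0.052588) / 0.2659 = 0.21332 / 0.2659 ≈ 0.8022

PN ≈ 0.802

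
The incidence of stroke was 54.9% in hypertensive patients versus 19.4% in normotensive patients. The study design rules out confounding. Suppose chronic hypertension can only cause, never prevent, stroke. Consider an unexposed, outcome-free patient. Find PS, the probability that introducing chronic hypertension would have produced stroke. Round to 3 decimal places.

PS ≈ 0.440

p₁ = 0.549, p₀ = 0.194.
Under exogeneity and monotonicity, PS = (p₁ − p₀) / (1 − p₀).
PS = (0.549 − 0.194) / (1 − 0.194) = 0.355 / 0.806 ≈ 0.4404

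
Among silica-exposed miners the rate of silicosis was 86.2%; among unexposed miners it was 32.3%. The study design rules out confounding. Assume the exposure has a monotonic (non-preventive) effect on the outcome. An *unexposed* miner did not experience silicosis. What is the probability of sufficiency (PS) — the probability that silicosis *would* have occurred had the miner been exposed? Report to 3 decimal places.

PS ≈ 0.796

p₁ = 0.862, p₀ = 0.323.
Under exogeneity and monotonicity, PS = (p₁ − p₀) / (1 − p₀).
PS = (0.862 − 0.323) / (1 − 0.323) = 0.539 / 0.677 ≈ 0.7962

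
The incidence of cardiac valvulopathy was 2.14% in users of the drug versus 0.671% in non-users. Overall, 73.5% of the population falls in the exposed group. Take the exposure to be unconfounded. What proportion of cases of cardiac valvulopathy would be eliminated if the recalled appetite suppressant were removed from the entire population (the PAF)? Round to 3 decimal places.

PAF ≈ 0.617

p₁ = 0.0214, p₀ = 0.00671.
Overall risk P(Y=1) = π·p₁ + (1−π)·p₀ = 0.735×0.0214 + 0.265×0.00671 = 0.017507.
Under exogeneity, PAF = [P(Y=1) − p₀] / P(Y=1).
PAF = (0.017507 − 0.00671) / 0.017507 ≈ 0.6167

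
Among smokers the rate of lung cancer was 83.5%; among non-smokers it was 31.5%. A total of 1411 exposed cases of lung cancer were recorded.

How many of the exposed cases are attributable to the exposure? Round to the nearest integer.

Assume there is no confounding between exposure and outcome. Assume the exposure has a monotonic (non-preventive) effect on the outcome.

about 879 cases

p₁ = 0.835, p₀ = 0.315.
PN = (p₁ − p₀)/p₁ = (0.835 − 0.315) / 0.835 ≈ 0.62275.
Attributable cases ≈ PN × (exposed cases) = 0.62275 × 1411 ≈ 878.71.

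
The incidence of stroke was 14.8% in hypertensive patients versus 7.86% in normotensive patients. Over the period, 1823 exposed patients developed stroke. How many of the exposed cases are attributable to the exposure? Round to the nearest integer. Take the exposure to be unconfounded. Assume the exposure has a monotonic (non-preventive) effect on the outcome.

about 855 cases

p₁ = 0.148, p₀ = 0.0786.
PN = (p₁ − p₀)/p₁ = (0.148 − 0.0786) / 0.148 ≈ 0.46892.
Attributable cases ≈ PN × (exposed cases) = 0.46892 × 1823 ≈ 854.84.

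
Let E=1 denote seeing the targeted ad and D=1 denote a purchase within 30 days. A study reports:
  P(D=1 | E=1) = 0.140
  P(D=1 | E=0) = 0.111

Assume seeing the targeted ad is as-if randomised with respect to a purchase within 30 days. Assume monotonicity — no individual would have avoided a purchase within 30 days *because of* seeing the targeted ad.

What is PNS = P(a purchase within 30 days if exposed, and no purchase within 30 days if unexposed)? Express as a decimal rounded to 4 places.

Let p₁ = 0.14, p₀ = 0.111.
Under exogeneity and monotonicity, PNS = p₁ − p₀.
PNS = 0.14 − 0.111 = 0.029

PNS ≈ 0.0290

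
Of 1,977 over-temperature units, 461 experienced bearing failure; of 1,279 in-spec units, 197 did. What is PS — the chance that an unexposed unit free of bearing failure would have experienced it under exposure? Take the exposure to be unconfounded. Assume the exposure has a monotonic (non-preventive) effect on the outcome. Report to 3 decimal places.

p₁ = P(outcome | exposed) = 461/1977 = 0.23318
p₀ = P(outcome | unexposed) = 197/1279 = 0.15403
Under exogeneity and monotonicity, PS = (p₁ − p₀) / (1 − p₀).
PS = (0.23318 − 0.15403) / (1 − 0.15403) = 0.079155 / 0.84597 ≈ 0.0936

PS ≈ 0.094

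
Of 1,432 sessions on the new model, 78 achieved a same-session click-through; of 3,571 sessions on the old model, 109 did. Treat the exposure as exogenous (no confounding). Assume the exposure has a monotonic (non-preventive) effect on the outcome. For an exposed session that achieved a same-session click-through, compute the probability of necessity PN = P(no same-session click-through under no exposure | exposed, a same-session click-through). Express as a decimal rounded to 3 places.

PN ≈ 0.440

p₁ = P(outcome | exposed) = 78/1432 = 0.054469
p₀ = P(outcome | unexposed) = 109/3571 = 0.030524
Under exogeneity and monotonicity, PN = (p₁ − p₀) / p₁.
PN = (0.054469 − 0.030524) / 0.054469 = 0.023946 / 0.054469 ≈ 0.4396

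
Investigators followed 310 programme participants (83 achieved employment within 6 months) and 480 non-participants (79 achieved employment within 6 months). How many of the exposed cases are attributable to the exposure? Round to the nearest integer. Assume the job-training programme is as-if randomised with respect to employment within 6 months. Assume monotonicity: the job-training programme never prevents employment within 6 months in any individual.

p₁ = P(outcome | exposed) = 83/310 = 0.26774
p₀ = P(outcome | unexposed) = 79/480 = 0.16458
PN = (p₁ − p₀)/p₁ = (0.26774 − 0.16458) / 0.26774 ≈ 0.38529.
Attributable cases ≈ PN × (exposed cases) = 0.38529 × 83 ≈ 31.98.

about 32 cases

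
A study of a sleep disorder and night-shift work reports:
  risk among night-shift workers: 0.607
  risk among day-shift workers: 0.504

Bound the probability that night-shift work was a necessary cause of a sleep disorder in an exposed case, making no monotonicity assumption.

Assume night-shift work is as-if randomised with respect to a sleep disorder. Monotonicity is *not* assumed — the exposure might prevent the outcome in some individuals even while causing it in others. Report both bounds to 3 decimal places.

0.170 ≤ PN ≤ 0.817

Let p₁ = 0.607, p₀ = 0.504.
Under exogeneity alone the bounds on PN are max{0,(p₁−p₀)/p₁} ≤ PN ≤ min{1,(1−p₀)/p₁}.
  lower = (p₁ − p₀)/p₁ = 0.103 / 0.607 ≈ 0.1697
  upper = min{1, (1 − p₀)/p₁} = 0.496 / 0.607 ≈ 0.8171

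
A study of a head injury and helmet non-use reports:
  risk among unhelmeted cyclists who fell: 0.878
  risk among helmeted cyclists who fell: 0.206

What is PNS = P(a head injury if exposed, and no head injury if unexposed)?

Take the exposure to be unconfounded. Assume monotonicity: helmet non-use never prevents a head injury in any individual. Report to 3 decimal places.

Let p₁ = 0.878, p₀ = 0.206.
Under exogeneity and monotonicity, PNS = p₁ − p₀.
PNS = 0.878 − 0.206 = 0.672

PNS ≈ 0.672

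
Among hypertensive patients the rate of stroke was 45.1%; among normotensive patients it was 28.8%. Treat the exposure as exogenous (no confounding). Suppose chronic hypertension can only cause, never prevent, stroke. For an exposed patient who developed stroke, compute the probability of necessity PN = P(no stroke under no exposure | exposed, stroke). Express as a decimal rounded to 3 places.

p₁ = 0.451, p₀ = 0.288.
Under exogeneity and monotonicity, PN = (p₁ − p₀) / p₁.
PN = (0.451 − 0.288) / 0.451 = 0.163 / 0.451 ≈ 0.3614

PN ≈ 0.361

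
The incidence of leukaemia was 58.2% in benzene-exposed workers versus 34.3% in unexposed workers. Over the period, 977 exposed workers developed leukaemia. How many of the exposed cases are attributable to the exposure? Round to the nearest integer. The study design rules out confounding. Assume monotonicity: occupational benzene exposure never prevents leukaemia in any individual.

about 401 cases

p₁ = 0.582, p₀ = 0.343.
PN = (p₁ − p₀)/p₁ = (0.582 − 0.343) / 0.582 ≈ 0.41065.
Attributable cases ≈ PN × (exposed cases) = 0.41065 × 977 ≈ 401.21.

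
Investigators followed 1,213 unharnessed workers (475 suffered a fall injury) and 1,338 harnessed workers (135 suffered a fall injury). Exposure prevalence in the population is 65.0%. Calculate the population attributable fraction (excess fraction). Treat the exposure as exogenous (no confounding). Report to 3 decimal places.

PAF ≈ 0.652

p₁ = P(outcome | exposed) = 475/1213 = 0.39159
p₀ = P(outcome | unexposed) = 135/1338 = 0.1009
Overall risk P(Y=1) = π·p₁ + (1−π)·p₀ = 0.65×0.39159 + 0.35×0.1009 = 0.28985.
Under exogeneity, PAF = [P(Y=1) − p₀] / P(Y=1).
PAF = (0.28985 − 0.1009) / 0.28985 ≈ 0.6519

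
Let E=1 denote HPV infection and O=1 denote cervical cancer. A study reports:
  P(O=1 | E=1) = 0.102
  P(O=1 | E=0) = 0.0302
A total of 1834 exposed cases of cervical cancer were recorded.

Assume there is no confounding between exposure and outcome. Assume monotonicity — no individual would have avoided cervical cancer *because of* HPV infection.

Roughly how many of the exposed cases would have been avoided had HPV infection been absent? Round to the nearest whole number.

Let p₁ = 0.102, p₀ = 0.0302.
PN = (p₁ − p₀)/p₁ = (0.102 − 0.0302) / 0.102 ≈ 0.70392.
Attributable cases ≈ PN × (exposed cases) = 0.70392 × 1834 ≈ 1290.99.

about 1291 cases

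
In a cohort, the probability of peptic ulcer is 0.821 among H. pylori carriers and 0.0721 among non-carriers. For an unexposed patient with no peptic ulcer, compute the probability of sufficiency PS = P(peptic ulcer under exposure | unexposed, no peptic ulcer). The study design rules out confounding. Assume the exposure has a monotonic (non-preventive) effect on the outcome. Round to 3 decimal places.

PS ≈ 0.807

Let p₁ = 0.821, p₀ = 0.0721.
Under exogeneity and monotonicity, PS = (p₁ − p₀) / (1 − p₀).
PS = (0.821 − 0.0721) / (1 − 0.0721) = 0.7489 / 0.9279 ≈ 0.8071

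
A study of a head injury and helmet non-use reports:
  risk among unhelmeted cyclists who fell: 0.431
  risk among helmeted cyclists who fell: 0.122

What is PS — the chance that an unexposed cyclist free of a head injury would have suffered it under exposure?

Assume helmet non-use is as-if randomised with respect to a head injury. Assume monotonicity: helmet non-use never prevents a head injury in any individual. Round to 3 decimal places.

PS ≈ 0.352

Let p₁ = 0.431, p₀ = 0.122.
Under exogeneity and monotonicity, PS = (p₁ − p₀) / (1 − p₀).
PS = (0.431 − 0.122) / (1 − 0.122) = 0.309 / 0.878 ≈ 0.3519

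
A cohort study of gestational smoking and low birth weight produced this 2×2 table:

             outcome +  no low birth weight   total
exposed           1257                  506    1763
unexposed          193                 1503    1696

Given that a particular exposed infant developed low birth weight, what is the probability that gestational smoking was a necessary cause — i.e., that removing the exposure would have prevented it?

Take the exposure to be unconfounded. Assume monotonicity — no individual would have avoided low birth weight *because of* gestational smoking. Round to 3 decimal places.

PN ≈ 0.840

p₁ = P(outcome | exposed) = 1257/1763 = 0.71299
p₀ = P(outcome | unexposed) = 193/1696 = 0.1138
Under exogeneity and monotonicity, PN = (p₁ − p₀) / p₁.
PN = (0.71299 − 0.1138) / 0.71299 = 0.59919 / 0.71299 ≈ 0.8404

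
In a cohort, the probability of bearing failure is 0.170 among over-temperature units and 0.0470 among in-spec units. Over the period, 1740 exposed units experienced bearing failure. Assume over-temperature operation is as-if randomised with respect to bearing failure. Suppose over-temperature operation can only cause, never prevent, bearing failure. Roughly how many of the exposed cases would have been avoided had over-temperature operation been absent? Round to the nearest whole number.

about 1259 cases

Let p₁ = 0.17, p₀ = 0.047.
PN = (p₁ − p₀)/p₁ = (0.17 − 0.047) / 0.17 ≈ 0.72353.
Attributable cases ≈ PN × (exposed cases) = 0.72353 × 1740 ≈ 1258.94.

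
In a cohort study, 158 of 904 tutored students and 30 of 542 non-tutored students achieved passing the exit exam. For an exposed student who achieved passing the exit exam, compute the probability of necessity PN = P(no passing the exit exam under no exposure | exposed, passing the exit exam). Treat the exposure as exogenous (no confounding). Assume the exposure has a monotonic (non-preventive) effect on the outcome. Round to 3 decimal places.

PN ≈ 0.683

p₁ = P(outcome | exposed) = 158/904 = 0.17478
p₀ = P(outcome | unexposed) = 30/542 = 0.055351
Under exogeneity and monotonicity, PN = (p₁ − p₀) / p₁.
PN = (0.17478 − 0.055351) / 0.17478 = 0.11943 / 0.17478 ≈ 0.6833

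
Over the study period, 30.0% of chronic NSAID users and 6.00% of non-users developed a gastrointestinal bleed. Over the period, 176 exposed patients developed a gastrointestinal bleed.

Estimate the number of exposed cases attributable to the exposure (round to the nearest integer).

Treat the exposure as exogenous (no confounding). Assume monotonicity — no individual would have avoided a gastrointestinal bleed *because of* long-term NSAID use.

p₁ = 0.3, p₀ = 0.06.
PN = (p₁ − p₀)/p₁ = (0.3 − 0.06) / 0.3 ≈ 0.80000.
Attributable cases ≈ PN × (exposed cases) = 0.80000 × 176 ≈ 140.80.

about 141 cases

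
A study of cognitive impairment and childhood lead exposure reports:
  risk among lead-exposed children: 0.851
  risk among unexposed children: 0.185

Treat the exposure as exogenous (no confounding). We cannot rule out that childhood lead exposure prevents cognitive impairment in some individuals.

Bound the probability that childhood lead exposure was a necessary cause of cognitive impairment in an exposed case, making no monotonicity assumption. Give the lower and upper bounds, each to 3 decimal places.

0.783 ≤ PN ≤ 0.958

Let p₁ = 0.851, p₀ = 0.185.
Under exogeneity alone the bounds on PN are max{0,(p₁−p₀)/p₁} ≤ PN ≤ min{1,(1−p₀)/p₁}.
  lower = (p₁ − p₀)/p₁ = 0.666 / 0.851 ≈ 0.7826
  upper = min{1, (1 − p₀)/p₁} = 0.815 / 0.851 ≈ 0.9577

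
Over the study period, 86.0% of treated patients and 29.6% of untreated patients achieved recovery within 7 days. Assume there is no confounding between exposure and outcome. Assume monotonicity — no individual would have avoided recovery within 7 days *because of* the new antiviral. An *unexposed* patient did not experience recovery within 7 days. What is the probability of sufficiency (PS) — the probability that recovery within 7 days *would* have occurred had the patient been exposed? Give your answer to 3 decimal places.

PS ≈ 0.801

p₁ = 0.86, p₀ = 0.296.
Under exogeneity and monotonicity, PS = (p₁ − p₀) / (1 − p₀).
PS = (0.86 − 0.296) / (1 − 0.296) = 0.564 / 0.704 ≈ 0.8011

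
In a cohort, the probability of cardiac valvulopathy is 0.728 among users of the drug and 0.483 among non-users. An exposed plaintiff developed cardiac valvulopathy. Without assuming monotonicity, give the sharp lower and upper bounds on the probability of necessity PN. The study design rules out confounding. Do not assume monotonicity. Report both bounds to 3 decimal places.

0.337 ≤ PN ≤ 0.710

Let p₁ = 0.728, p₀ = 0.483.
Under exogeneity alone the bounds on PN are max{0,(p₁−p₀)/p₁} ≤ PN ≤ min{1,(1−p₀)/p₁}.
  lower = (p₁ − p₀)/p₁ = 0.245 / 0.728 ≈ 0.3365
  upper = min{1, (1 − p₀)/p₁} = 0.517 / 0.728 ≈ 0.7102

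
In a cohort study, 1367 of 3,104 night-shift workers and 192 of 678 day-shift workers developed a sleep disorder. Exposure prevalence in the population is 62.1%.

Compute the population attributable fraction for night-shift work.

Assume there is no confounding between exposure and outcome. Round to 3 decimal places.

p₁ = P(outcome | exposed) = 1367/3104 = 0.4404
p₀ = P(outcome | unexposed) = 192/678 = 0.28319
Overall risk P(Y=1) = π·p₁ + (1−π)·p₀ = 0.621×0.4404 + 0.379×0.28319 = 0.38082.
Under exogeneity, PAF = [P(Y=1) − p₀] / P(Y=1).
PAF = (0.38082 − 0.28319) / 0.38082 ≈ 0.2564

PAF ≈ 0.256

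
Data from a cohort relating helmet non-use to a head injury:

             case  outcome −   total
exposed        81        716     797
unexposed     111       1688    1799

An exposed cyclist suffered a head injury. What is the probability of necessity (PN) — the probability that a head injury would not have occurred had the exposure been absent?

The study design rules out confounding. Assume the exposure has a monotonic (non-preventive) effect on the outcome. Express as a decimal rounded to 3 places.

PN ≈ 0.393

p₁ = P(outcome | exposed) = 81/797 = 0.10163
p₀ = P(outcome | unexposed) = 111/1799 = 0.061701
Under exogeneity and monotonicity, PN = (p₁ − p₀) / p₁.
PN = (0.10163 − 0.061701) / 0.10163 = 0.03993 / 0.10163 ≈ 0.3929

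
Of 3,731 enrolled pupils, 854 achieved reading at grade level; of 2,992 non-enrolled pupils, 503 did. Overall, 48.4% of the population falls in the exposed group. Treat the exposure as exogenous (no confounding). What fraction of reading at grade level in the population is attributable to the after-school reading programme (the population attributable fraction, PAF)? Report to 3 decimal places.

PAF ≈ 0.149

p₁ = P(outcome | exposed) = 854/3731 = 0.22889
p₀ = P(outcome | unexposed) = 503/2992 = 0.16811
Overall risk P(Y=1) = π·p₁ + (1−π)·p₀ = 0.484×0.22889 + 0.516×0.16811 = 0.19753.
Under exogeneity, PAF = [P(Y=1) − p₀] / P(Y=1).
PAF = (0.19753 − 0.16811) / 0.19753 ≈ 0.1489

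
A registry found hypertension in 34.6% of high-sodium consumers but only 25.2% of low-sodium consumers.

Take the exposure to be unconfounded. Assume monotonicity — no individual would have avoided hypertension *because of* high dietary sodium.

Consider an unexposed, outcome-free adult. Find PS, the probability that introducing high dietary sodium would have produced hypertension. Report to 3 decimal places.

PS ≈ 0.126

p₁ = 0.346, p₀ = 0.252.
Under exogeneity and monotonicity, PS = (p₁ − p₀) / (1 − p₀).
PS = (0.346 − 0.252) / (1 − 0.252) = 0.094 / 0.748 ≈ 0.1257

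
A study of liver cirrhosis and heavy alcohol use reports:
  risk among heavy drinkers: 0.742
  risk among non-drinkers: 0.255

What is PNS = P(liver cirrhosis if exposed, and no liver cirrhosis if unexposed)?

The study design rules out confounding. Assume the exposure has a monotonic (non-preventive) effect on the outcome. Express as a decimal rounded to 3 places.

Let p₁ = 0.742, p₀ = 0.255.
Under exogeneity and monotonicity, PNS = p₁ − p₀.
PNS = 0.742 − 0.255 = 0.487

PNS ≈ 0.487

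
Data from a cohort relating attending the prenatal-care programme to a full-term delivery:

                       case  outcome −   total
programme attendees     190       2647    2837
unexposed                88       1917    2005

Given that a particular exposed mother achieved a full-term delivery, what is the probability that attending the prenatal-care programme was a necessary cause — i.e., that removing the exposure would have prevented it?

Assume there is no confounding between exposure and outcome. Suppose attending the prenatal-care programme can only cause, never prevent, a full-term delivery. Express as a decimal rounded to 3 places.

PN ≈ 0.345

p₁ = P(outcome | exposed) = 190/2837 = 0.066972
p₀ = P(outcome | unexposed) = 88/2005 = 0.04389
Under exogeneity and monotonicity, PN = (p₁ − p₀)/p₁.
PN = (0.066972 − 0.04389) / 0.066972 ≈ 0.3446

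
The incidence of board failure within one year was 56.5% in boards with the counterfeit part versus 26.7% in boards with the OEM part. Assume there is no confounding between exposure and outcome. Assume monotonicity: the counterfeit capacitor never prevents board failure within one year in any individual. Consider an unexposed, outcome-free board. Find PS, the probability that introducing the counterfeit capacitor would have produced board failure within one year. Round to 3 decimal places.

p₁ = 0.565, p₀ = 0.267.
Under exogeneity and monotonicity, PS = (p₁ − p₀) / (1 − p₀).
PS = (0.565 − 0.267) / (1 − 0.267) = 0.298 / 0.733 ≈ 0.4065

PS ≈ 0.407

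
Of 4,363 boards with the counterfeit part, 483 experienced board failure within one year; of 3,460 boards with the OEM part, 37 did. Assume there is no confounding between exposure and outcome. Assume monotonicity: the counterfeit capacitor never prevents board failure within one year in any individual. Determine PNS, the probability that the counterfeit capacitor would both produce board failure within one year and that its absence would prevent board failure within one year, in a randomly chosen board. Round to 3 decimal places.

PNS ≈ 0.100

p₁ = P(outcome | exposed) = 483/4363 = 0.1107
p₀ = P(outcome | unexposed) = 37/3460 = 0.010694
Under exogeneity and monotonicity, PNS = p₁ − p₀.
PNS = 0.1107 − 0.010694 = 0.10001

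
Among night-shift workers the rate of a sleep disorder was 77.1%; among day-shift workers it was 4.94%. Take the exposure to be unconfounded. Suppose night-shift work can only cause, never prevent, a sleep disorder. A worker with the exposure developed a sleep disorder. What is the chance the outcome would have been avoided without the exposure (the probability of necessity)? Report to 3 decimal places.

PN ≈ 0.936

p₁ = 0.771, p₀ = 0.0494.
Under exogeneity and monotonicity, PN = (p₁ − p₀) / p₁.
PN = (0.771 − 0.0494) / 0.771 = 0.7216 / 0.771 ≈ 0.9359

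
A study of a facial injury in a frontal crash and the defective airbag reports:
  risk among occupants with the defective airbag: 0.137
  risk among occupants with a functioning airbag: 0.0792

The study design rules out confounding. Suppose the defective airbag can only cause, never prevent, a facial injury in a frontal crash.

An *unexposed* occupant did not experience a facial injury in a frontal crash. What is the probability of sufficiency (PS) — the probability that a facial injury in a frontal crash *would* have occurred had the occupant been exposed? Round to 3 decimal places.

Let p₁ = 0.137, p₀ = 0.0792.
Under exogeneity and monotonicity, PS = (p₁ − p₀) / (1 − p₀).
PS = (0.137 − 0.0792) / (1 − 0.0792) = 0.0578 / 0.9208 ≈ 0.0628

PS ≈ 0.063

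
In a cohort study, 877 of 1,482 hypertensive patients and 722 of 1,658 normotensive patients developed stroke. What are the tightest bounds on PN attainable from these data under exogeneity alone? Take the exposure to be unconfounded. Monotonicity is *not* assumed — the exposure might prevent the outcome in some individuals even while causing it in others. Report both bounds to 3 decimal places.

0.264 ≤ PN ≤ 0.954

p₁ = P(outcome | exposed) = 877/1482 = 0.59177
p₀ = P(outcome | unexposed) = 722/1658 = 0.43546
Under exogeneity alone the bounds on PN are max{0,(p₁−p₀)/p₁} ≤ PN ≤ min{1,(1−p₀)/p₁}.
  lower = (p₁ − p₀)/p₁ = 0.1563 / 0.59177 ≈ 0.2641
  upper = min{1, (1 − p₀)/p₁} = 0.56454 / 0.59177 ≈ 0.9540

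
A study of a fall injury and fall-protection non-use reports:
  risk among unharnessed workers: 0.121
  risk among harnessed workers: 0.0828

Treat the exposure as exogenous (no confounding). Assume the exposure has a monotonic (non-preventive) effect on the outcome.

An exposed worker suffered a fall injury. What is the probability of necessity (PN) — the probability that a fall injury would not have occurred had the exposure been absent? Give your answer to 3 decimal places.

Let p₁ = 0.121, p₀ = 0.0828.
Under exogeneity and monotonicity, PN = (p₁ − p₀) / p₁.
PN = (0.121 − 0.0828) / 0.121 = 0.0382 / 0.121 ≈ 0.3157

PN ≈ 0.316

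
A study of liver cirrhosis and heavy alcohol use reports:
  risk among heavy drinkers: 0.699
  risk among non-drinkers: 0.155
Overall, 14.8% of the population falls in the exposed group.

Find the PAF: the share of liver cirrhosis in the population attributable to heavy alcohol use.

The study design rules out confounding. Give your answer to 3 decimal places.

Let p₁ = 0.699, p₀ = 0.155.
Overall risk P(Y=1) = π·p₁ + (1−π)·p₀ = 0.148×0.699 + 0.852×0.155 = 0.23551.
Under exogeneity, PAF = [P(Y=1) − p₀] / P(Y=1).
PAF = (0.23551 − 0.155) / 0.23551 ≈ 0.3419

PAF ≈ 0.342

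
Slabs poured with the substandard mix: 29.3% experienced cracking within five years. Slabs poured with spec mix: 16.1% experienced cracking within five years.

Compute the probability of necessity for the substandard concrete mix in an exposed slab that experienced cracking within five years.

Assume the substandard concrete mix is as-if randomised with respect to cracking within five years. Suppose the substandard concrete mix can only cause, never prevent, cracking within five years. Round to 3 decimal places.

PN ≈ 0.451

p₁ = 0.293, p₀ = 0.161.
Under exogeneity and monotonicity, PN = (p₁ − p₀) / p₁.
PN = (0.293 − 0.161) / 0.293 = 0.132 / 0.293 ≈ 0.4505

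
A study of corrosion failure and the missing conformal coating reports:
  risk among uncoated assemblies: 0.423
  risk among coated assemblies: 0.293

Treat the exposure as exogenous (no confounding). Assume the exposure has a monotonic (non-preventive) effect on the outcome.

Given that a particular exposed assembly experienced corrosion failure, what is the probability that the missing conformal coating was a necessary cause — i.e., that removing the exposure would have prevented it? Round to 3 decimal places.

PN ≈ 0.307

Let p₁ = 0.423, p₀ = 0.293.
Under exogeneity and monotonicity, PN = (p₁ − p₀) / p₁.
PN = (0.423 − 0.293) / 0.423 = 0.13 / 0.423 ≈ 0.3073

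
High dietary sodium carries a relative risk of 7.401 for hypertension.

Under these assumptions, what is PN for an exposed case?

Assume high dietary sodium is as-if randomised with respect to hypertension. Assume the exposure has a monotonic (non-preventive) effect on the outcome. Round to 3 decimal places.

Under exogeneity and monotonicity, PN = (RR − 1) / RR = 1 − 1/RR.
PN = (7.401 − 1) / 7.401 = 6.401 / 7.401 ≈ 0.8649

PN ≈ 0.865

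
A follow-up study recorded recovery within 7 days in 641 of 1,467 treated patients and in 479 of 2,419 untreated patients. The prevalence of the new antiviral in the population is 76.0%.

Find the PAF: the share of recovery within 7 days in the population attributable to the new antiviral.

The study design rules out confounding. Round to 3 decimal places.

p₁ = P(outcome | exposed) = 641/1467 = 0.43695
p₀ = P(outcome | unexposed) = 479/2419 = 0.19802
Overall risk P(Y=1) = π·p₁ + (1−π)·p₀ = 0.76×0.43695 + 0.24×0.19802 = 0.3796.
Under exogeneity, PAF = [P(Y=1) − p₀] / P(Y=1).
PAF = (0.3796 − 0.19802) / 0.3796 ≈ 0.4784

PAF ≈ 0.478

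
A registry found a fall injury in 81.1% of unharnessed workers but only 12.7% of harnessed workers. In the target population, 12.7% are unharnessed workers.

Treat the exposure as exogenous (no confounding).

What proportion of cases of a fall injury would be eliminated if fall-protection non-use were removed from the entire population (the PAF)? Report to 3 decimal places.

p₁ = 0.811, p₀ = 0.127.
Overall risk P(Y=1) = π·p₁ + (1−π)·p₀ = 0.127×0.811 + 0.873×0.127 = 0.21387.
Under exogeneity, PAF = [P(Y=1) − p₀] / P(Y=1).
PAF = (0.21387 − 0.127) / 0.21387 ≈ 0.4062

PAF ≈ 0.406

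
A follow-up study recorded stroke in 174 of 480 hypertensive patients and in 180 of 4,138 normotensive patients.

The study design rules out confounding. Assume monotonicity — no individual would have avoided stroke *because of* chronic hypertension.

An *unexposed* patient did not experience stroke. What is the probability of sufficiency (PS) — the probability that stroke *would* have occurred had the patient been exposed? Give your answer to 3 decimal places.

PS ≈ 0.334

p₁ = P(outcome | exposed) = 174/480 = 0.3625
p₀ = P(outcome | unexposed) = 180/4138 = 0.043499
Under exogeneity and monotonicity, PS = (p₁ − p₀) / (1 − p₀).
PS = (0.3625 − 0.043499) / (1 − 0.043499) = 0.319 / 0.9565 ≈ 0.3335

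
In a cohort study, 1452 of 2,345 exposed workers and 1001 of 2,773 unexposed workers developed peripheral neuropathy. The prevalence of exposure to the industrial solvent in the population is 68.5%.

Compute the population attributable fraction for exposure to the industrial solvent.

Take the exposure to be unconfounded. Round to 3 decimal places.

PAF ≈ 0.329

p₁ = P(outcome | exposed) = 1452/2345 = 0.61919
p₀ = P(outcome | unexposed) = 1001/2773 = 0.36098
Overall risk P(Y=1) = π·p₁ + (1−π)·p₀ = 0.685×0.61919 + 0.315×0.36098 = 0.53785.
Under exogeneity, PAF = [P(Y=1) − p₀] / P(Y=1).
PAF = (0.53785 − 0.36098) / 0.53785 ≈ 0.3288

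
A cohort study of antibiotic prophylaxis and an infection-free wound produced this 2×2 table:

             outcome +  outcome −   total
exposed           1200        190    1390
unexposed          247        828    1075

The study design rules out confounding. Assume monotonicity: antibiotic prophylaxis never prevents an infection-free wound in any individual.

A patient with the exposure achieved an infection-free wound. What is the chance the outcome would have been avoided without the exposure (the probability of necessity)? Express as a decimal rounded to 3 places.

PN ≈ 0.734

p₁ = P(outcome | exposed) = 1200/1390 = 0.86331
p₀ = P(outcome | unexposed) = 247/1075 = 0.22977
Under exogeneity and monotonicity, PN = (p₁ − p₀) / p₁.
PN = (0.86331 − 0.22977) / 0.86331 = 0.63354 / 0.86331 ≈ 0.7339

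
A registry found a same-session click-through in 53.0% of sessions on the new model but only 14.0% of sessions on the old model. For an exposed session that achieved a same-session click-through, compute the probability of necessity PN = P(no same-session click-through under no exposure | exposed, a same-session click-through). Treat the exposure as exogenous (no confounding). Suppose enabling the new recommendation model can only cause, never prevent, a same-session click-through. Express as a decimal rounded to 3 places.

p₁ = 0.53, p₀ = 0.14.
Under exogeneity and monotonicity, PN = (p₁ − p₀) / p₁.
PN = (0.53 − 0.14) / 0.53 = 0.39 / 0.53 ≈ 0.7358

PN ≈ 0.736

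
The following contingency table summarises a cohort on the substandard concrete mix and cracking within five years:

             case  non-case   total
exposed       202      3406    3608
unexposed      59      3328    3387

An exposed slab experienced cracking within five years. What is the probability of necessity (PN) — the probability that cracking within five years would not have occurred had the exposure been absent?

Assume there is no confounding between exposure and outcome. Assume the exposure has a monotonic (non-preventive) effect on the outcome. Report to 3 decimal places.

PN ≈ 0.689

p₁ = P(outcome | exposed) = 202/3608 = 0.055987
p₀ = P(outcome | unexposed) = 59/3387 = 0.01742
Under exogeneity and monotonicity, PN = (p₁ − p₀) / p₁.
PN = (0.055987 − 0.01742) / 0.055987 = 0.038567 / 0.055987 ≈ 0.6889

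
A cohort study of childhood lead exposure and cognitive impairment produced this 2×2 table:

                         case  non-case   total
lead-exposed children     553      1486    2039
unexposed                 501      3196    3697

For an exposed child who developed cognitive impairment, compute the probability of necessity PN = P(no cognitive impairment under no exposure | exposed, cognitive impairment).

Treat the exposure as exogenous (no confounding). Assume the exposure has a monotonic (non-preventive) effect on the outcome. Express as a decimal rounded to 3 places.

p₁ = P(outcome | exposed) = 553/2039 = 0.27121
p₀ = P(outcome | unexposed) = 501/3697 = 0.13552
Under exogeneity and monotonicity, PN = (p₁ − p₀)/p₁.
PN = (0.27121 − 0.13552) / 0.27121 ≈ 0.5003

PN ≈ 0.500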